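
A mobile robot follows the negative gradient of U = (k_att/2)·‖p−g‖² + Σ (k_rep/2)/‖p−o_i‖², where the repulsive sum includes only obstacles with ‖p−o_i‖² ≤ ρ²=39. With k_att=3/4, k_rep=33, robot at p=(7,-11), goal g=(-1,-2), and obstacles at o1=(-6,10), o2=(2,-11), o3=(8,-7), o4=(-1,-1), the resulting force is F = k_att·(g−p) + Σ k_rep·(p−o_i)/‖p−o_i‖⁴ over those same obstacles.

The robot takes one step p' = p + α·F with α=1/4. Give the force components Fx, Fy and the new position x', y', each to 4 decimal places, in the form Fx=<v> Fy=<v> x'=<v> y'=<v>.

Fx=-5.8502 Fy=6.2933 x'=5.5375 y'=-9.4267

F_att = 3/4·(g−p) = 3/4·(-8,9) = (-6.0000,6.7500)
o1: d²=610 > ρ²=39 → inactive
o2: d²=25 ≤ ρ²=39; F_rep = 33·(5,0)/25² = (0.2640,0.0000)
o3: d²=17 ≤ ρ²=39; F_rep = 33·(-1,-4)/17² = (-0.1142,-0.4567)
o4: d²=164 > ρ²=39 → inactive
F = F_att + ΣF_rep = (-5.8502,6.2933)
p' = p + 1/4·F = (5.5375,-9.4267)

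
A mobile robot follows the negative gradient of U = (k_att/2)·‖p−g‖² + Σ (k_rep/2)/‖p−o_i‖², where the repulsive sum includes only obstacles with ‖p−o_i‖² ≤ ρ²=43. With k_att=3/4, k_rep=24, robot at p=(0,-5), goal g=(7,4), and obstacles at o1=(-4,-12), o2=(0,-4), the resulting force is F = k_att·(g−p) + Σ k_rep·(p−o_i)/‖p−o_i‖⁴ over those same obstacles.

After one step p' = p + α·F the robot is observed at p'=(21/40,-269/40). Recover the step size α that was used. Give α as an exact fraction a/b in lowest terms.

α = 1/10

F_att = 3/4·(g−p) = 3/4·(7,9) = (5.2500,6.7500)
o1: d²=65 > ρ²=43 → inactive
o2: d²=1 ≤ ρ²=43; F_rep = 24·(0,-1)/1² = (0.0000,-24.0000)
F = F_att + ΣF_rep = (5.2500,-17.2500)
Δp = p'−p = (0.5250,-1.7250); α = Δx/Fx = (21/40) / (21/4) = 1/10
check: Δy/Fy = (-69/40) / (-69/4) = 1/10 ✓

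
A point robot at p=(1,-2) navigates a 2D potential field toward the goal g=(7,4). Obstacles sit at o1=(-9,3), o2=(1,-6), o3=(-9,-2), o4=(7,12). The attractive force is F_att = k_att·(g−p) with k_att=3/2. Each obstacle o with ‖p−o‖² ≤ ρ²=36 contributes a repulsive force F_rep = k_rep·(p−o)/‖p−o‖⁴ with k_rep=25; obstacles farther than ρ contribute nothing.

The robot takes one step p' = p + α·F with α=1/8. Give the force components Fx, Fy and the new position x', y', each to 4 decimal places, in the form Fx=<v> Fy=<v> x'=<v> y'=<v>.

Fx=9.0000 Fy=9.3906 x'=2.1250 y'=-0.8262

F_att = 3/2·(g−p) = 3/2·(6,6) = (9.0000,9.0000)
o1: d²=125 > ρ²=36 → inactive
o2: d²=16 ≤ ρ²=36; F_rep = 25·(0,4)/16² = (0.0000,0.3906)
o3: d²=100 > ρ²=36 → inactive
o4: d²=232 > ρ²=36 → inactive
F = F_att + ΣF_rep = (9.0000,9.3906)
p' = p + 1/8·F = (2.1250,-0.8262)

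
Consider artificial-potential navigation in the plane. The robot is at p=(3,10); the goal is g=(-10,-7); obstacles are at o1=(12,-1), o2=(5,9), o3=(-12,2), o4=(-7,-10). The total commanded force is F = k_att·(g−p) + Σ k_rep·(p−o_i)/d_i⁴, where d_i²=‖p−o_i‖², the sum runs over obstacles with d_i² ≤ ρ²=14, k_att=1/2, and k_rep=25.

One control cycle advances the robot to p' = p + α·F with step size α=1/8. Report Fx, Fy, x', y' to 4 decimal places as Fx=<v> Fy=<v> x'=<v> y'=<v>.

Fx=-8.5000 Fy=-7.5000 x'=1.9375 y'=9.0625

F_att = 1/2·(g−p) = 1/2·(-13,-17) = (-6.5000,-8.5000)
o1: d²=202 > ρ²=14 → inactive
o2: d²=5 ≤ ρ²=14; F_rep = 25·(-2,1)/5² = (-2.0000,1.0000)
o3: d²=289 > ρ²=14 → inactive
o4: d²=500 > ρ²=14 → inactive
F = F_att + ΣF_rep = (-8.5000,-7.5000)
p' = p + 1/8·F = (1.9375,9.0625)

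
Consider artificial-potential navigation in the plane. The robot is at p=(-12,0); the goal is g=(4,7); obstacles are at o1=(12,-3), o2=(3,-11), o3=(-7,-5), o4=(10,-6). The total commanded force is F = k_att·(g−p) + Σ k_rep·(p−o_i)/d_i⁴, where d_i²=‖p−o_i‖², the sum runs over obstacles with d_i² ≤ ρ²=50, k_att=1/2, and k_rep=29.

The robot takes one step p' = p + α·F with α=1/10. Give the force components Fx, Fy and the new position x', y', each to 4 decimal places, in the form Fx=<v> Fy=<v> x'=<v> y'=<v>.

F_att = 1/2·(g−p) = 1/2·(16,7) = (8.0000,3.5000)
o1: d²=585 > ρ²=50 → inactive
o2: d²=346 > ρ²=50 → inactive
o3: d²=50 ≤ ρ²=50; F_rep = 29·(-5,5)/50² = (-0.0580,0.0580)
o4: d²=520 > ρ²=50 → inactive
F = F_att + ΣF_rep = (7.9420,3.5580)
p' = p + 1/10·F = (-11.2058,0.3558)

Fx=7.9420 Fy=3.5580 x'=-11.2058 y'=0.3558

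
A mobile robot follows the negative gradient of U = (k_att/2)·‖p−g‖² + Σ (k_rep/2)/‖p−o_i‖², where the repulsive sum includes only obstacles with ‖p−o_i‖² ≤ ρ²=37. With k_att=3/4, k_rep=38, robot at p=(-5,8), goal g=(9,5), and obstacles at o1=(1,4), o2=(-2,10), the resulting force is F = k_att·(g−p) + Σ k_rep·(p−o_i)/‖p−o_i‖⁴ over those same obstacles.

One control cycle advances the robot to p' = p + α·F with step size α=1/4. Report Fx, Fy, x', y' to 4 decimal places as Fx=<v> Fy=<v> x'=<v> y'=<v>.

F_att = 3/4·(g−p) = 3/4·(14,-3) = (10.5000,-2.2500)
o1: d²=52 > ρ²=37 → inactive
o2: d²=13 ≤ ρ²=37; F_rep = 38·(-3,-2)/13² = (-0.6746,-0.4497)
F = F_att + ΣF_rep = (9.8254,-2.6997)
p' = p + 1/4·F = (-2.5436,7.3251)

Fx=9.8254 Fy=-2.6997 x'=-2.5436 y'=7.3251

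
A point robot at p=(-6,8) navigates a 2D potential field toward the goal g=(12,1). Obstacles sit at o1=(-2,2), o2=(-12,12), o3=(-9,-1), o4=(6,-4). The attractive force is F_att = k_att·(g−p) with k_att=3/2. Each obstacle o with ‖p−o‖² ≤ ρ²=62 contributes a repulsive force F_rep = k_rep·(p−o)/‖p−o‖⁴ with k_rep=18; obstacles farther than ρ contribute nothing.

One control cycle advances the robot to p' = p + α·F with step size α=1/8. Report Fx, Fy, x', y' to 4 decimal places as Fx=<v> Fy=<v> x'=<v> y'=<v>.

F_att = 3/2·(g−p) = 3/2·(18,-7) = (27.0000,-10.5000)
o1: d²=52 ≤ ρ²=62; F_rep = 18·(-4,6)/52² = (-0.0266,0.0399)
o2: d²=52 ≤ ρ²=62; F_rep = 18·(6,-4)/52² = (0.0399,-0.0266)
o3: d²=90 > ρ²=62 → inactive
o4: d²=288 > ρ²=62 → inactive
F = F_att + ΣF_rep = (27.0133,-10.4867)
p' = p + 1/8·F = (-2.6233,6.6892)

Fx=27.0133 Fy=-10.4867 x'=-2.6233 y'=6.6892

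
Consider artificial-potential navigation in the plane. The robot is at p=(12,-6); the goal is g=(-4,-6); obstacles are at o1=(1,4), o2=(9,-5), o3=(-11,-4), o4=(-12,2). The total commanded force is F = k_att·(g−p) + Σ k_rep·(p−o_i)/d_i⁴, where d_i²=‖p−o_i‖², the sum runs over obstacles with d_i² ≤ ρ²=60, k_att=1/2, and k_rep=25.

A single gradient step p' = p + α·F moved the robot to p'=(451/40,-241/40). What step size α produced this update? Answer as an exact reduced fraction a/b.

α = 1/10

F_att = 1/2·(g−p) = 1/2·(-16,0) = (-8.0000,0.0000)
o1: d²=221 > ρ²=60 → inactive
o2: d²=10 ≤ ρ²=60; F_rep = 25·(3,-1)/10² = (0.7500,-0.2500)
o3: d²=533 > ρ²=60 → inactive
o4: d²=640 > ρ²=60 → inactive
F = F_att + ΣF_rep = (-7.2500,-0.2500)
Δp = p'−p = (-0.7250,-0.0250); α = Δx/Fx = (-29/40) / (-29/4) = 1/10
check: Δy/Fy = (-1/40) / (-1/4) = 1/10 ✓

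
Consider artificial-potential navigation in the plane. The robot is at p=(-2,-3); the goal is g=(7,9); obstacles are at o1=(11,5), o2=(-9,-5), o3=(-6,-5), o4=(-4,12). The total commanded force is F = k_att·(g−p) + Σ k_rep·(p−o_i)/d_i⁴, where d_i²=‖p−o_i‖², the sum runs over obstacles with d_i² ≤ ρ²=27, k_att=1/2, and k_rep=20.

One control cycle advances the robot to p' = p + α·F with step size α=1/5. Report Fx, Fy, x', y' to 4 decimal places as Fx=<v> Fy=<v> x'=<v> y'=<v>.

F_att = 1/2·(g−p) = 1/2·(9,12) = (4.5000,6.0000)
o1: d²=233 > ρ²=27 → inactive
o2: d²=53 > ρ²=27 → inactive
o3: d²=20 ≤ ρ²=27; F_rep = 20·(4,2)/20² = (0.2000,0.1000)
o4: d²=229 > ρ²=27 → inactive
F = F_att + ΣF_rep = (4.7000,6.1000)
p' = p + 1/5·F = (-1.0600,-1.7800)

Fx=4.7000 Fy=6.1000 x'=-1.0600 y'=-1.7800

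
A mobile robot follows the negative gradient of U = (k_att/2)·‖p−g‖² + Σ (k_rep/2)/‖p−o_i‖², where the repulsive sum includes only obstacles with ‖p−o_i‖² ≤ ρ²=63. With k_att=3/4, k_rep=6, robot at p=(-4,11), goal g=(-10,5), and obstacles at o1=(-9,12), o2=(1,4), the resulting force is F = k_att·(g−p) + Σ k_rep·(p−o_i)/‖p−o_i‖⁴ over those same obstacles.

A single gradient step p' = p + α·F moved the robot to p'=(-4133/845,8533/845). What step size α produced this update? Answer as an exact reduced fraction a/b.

α = 1/5

F_att = 3/4·(g−p) = 3/4·(-6,-6) = (-4.5000,-4.5000)
o1: d²=26 ≤ ρ²=63; F_rep = 6·(5,-1)/26² = (0.0444,-0.0089)
o2: d²=74 > ρ²=63 → inactive
F = F_att + ΣF_rep = (-4.4556,-4.5089)
Δp = p'−p = (-0.8911,-0.9018); α = Δx/Fx = (-753/845) / (-753/169) = 1/5
check: Δy/Fy = (-762/845) / (-762/169) = 1/5 ✓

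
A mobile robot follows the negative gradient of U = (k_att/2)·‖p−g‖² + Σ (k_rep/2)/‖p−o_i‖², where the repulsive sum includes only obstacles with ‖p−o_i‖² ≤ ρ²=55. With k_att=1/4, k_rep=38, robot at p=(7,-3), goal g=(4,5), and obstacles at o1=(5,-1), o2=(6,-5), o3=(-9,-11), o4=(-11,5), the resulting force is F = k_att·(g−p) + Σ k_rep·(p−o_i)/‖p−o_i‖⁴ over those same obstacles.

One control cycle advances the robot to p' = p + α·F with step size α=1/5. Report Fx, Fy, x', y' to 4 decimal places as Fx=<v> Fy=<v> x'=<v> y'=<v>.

Fx=1.9575 Fy=3.8525 x'=7.3915 y'=-2.2295

F_att = 1/4·(g−p) = 1/4·(-3,8) = (-0.7500,2.0000)
o1: d²=8 ≤ ρ²=55; F_rep = 38·(2,-2)/8² = (1.1875,-1.1875)
o2: d²=5 ≤ ρ²=55; F_rep = 38·(1,2)/5² = (1.5200,3.0400)
o3: d²=320 > ρ²=55 → inactive
o4: d²=388 > ρ²=55 → inactive
F = F_att + ΣF_rep = (1.9575,3.8525)
p' = p + 1/5·F = (7.3915,-2.2295)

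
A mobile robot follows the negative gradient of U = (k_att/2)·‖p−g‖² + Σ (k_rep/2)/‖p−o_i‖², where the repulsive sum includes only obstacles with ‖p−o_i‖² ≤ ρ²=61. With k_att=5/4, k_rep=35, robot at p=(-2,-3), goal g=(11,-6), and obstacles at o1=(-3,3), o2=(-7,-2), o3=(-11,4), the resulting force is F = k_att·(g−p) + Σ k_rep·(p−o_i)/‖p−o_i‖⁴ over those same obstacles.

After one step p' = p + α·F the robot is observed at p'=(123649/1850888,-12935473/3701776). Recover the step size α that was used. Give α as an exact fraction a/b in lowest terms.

F_att = 5/4·(g−p) = 5/4·(13,-3) = (16.2500,-3.7500)
o1: d²=37 ≤ ρ²=61; F_rep = 35·(1,-6)/37² = (0.0256,-0.1534)
o2: d²=26 ≤ ρ²=61; F_rep = 35·(5,-1)/26² = (0.2589,-0.0518)
o3: d²=130 > ρ²=61 → inactive
F = F_att + ΣF_rep = (16.5344,-3.9552)
Δp = p'−p = (2.0668,-0.4944); α = Δx/Fx = (3825425/1850888) / (3825425/231361) = 1/8
check: Δy/Fy = (-1830145/3701776) / (-1830145/462722) = 1/8 ✓

α = 1/8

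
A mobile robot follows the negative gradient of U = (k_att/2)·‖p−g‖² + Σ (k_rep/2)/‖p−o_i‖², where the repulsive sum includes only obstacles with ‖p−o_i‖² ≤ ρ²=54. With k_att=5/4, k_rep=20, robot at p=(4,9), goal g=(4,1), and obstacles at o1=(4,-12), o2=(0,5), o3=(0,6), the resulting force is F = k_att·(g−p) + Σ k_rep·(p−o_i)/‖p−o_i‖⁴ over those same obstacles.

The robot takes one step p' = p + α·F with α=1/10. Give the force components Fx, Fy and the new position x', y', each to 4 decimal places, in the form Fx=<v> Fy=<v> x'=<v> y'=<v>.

Fx=0.2061 Fy=-9.8259 x'=4.0206 y'=8.0174

F_att = 5/4·(g−p) = 5/4·(0,-8) = (0.0000,-10.0000)
o1: d²=441 > ρ²=54 → inactive
o2: d²=32 ≤ ρ²=54; F_rep = 20·(4,4)/32² = (0.0781,0.0781)
o3: d²=25 ≤ ρ²=54; F_rep = 20·(4,3)/25² = (0.1280,0.0960)
F = F_att + ΣF_rep = (0.2061,-9.8259)
p' = p + 1/10·F = (4.0206,8.0174)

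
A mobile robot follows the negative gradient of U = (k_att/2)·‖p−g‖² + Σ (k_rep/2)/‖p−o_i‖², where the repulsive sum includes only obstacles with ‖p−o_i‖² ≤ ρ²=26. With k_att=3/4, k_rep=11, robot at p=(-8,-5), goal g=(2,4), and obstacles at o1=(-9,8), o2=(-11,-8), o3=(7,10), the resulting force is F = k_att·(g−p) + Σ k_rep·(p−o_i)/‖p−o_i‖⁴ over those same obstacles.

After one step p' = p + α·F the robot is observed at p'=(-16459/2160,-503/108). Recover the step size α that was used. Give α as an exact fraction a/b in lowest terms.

α = 1/20

F_att = 3/4·(g−p) = 3/4·(10,9) = (7.5000,6.7500)
o1: d²=170 > ρ²=26 → inactive
o2: d²=18 ≤ ρ²=26; F_rep = 11·(3,3)/18² = (0.1019,0.1019)
o3: d²=450 > ρ²=26 → inactive
F = F_att + ΣF_rep = (7.6019,6.8519)
Δp = p'−p = (0.3801,0.3426); α = Δx/Fx = (821/2160) / (821/108) = 1/20
check: Δy/Fy = (37/108) / (185/27) = 1/20 ✓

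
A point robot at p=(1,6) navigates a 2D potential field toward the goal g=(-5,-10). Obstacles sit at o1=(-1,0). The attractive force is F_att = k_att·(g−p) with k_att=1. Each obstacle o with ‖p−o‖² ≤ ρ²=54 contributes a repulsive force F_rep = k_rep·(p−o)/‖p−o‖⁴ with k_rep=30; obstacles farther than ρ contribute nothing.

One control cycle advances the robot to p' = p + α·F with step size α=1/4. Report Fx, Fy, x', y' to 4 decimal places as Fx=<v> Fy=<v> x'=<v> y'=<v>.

F_att = 1·(g−p) = 1·(-6,-16) = (-6.0000,-16.0000)
o1: d²=40 ≤ ρ²=54; F_rep = 30·(2,6)/40² = (0.0375,0.1125)
F = F_att + ΣF_rep = (-5.9625,-15.8875)
p' = p + 1/4·F = (-0.4906,2.0281)

Fx=-5.9625 Fy=-15.8875 x'=-0.4906 y'=2.0281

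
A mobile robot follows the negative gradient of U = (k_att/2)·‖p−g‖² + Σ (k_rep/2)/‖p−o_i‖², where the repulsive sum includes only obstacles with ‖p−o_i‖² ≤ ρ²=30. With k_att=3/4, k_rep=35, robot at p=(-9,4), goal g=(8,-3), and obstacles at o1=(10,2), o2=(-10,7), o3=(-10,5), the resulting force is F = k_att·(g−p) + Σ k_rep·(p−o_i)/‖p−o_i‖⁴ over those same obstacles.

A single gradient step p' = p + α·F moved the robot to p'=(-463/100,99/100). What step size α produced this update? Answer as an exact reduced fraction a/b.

F_att = 3/4·(g−p) = 3/4·(17,-7) = (12.7500,-5.2500)
o1: d²=365 > ρ²=30 → inactive
o2: d²=10 ≤ ρ²=30; F_rep = 35·(1,-3)/10² = (0.3500,-1.0500)
o3: d²=2 ≤ ρ²=30; F_rep = 35·(1,-1)/2² = (8.7500,-8.7500)
F = F_att + ΣF_rep = (21.8500,-15.0500)
Δp = p'−p = (4.3700,-3.0100); α = Δx/Fx = (437/100) / (437/20) = 1/5
check: Δy/Fy = (-301/100) / (-301/20) = 1/5 ✓

α = 1/5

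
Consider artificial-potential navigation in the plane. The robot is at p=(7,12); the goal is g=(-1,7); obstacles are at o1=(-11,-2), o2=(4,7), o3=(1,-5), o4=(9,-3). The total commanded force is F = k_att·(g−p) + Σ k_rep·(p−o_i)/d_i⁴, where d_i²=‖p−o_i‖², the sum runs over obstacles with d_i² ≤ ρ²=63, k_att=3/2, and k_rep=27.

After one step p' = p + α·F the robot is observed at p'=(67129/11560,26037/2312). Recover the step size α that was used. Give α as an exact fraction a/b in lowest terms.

F_att = 3/2·(g−p) = 3/2·(-8,-5) = (-12.0000,-7.5000)
o1: d²=520 > ρ²=63 → inactive
o2: d²=34 ≤ ρ²=63; F_rep = 27·(3,5)/34² = (0.0701,0.1168)
o3: d²=325 > ρ²=63 → inactive
o4: d²=229 > ρ²=63 → inactive
F = F_att + ΣF_rep = (-11.9299,-7.3832)
Δp = p'−p = (-1.1930,-0.7383); α = Δx/Fx = (-13791/11560) / (-13791/1156) = 1/10
check: Δy/Fy = (-1707/2312) / (-8535/1156) = 1/10 ✓

α = 1/10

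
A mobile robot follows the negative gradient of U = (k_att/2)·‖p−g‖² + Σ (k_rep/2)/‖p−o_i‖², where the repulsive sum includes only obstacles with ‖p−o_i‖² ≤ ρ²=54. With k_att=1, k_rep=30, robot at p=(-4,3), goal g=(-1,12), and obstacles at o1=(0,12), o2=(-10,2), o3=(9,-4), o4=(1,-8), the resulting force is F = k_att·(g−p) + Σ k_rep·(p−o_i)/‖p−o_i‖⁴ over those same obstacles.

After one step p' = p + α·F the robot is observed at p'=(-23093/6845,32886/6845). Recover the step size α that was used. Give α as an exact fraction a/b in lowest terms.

F_att = 1·(g−p) = 1·(3,9) = (3.0000,9.0000)
o1: d²=97 > ρ²=54 → inactive
o2: d²=37 ≤ ρ²=54; F_rep = 30·(6,1)/37² = (0.1315,0.0219)
o3: d²=218 > ρ²=54 → inactive
o4: d²=146 > ρ²=54 → inactive
F = F_att + ΣF_rep = (3.1315,9.0219)
Δp = p'−p = (0.6263,1.8044); α = Δx/Fx = (4287/6845) / (4287/1369) = 1/5
check: Δy/Fy = (12351/6845) / (12351/1369) = 1/5 ✓

α = 1/5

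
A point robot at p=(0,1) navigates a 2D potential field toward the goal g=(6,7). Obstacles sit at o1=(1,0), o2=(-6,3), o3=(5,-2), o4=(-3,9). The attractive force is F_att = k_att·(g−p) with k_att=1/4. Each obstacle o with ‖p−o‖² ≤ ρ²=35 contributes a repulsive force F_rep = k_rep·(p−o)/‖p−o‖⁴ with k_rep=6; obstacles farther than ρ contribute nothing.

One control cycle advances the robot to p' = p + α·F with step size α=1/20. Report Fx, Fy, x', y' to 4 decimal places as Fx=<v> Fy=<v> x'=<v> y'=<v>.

Fx=-0.0260 Fy=3.0156 x'=-0.0013 y'=1.1508

F_att = 1/4·(g−p) = 1/4·(6,6) = (1.5000,1.5000)
o1: d²=2 ≤ ρ²=35; F_rep = 6·(-1,1)/2² = (-1.5000,1.5000)
o2: d²=40 > ρ²=35 → inactive
o3: d²=34 ≤ ρ²=35; F_rep = 6·(-5,3)/34² = (-0.0260,0.0156)
o4: d²=73 > ρ²=35 → inactive
F = F_att + ΣF_rep = (-0.0260,3.0156)
p' = p + 1/20·F = (-0.0013,1.1508)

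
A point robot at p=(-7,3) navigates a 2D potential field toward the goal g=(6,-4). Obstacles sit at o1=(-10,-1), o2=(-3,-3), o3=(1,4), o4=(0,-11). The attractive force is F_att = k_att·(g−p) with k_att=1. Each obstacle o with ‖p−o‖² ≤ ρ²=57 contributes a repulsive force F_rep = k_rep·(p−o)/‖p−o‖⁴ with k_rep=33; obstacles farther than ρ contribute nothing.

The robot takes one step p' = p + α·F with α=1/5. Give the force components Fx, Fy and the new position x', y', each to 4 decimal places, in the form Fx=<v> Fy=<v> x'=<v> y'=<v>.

Fx=13.1096 Fy=-6.7156 x'=-4.3781 y'=1.6569

F_att = 1·(g−p) = 1·(13,-7) = (13.0000,-7.0000)
o1: d²=25 ≤ ρ²=57; F_rep = 33·(3,4)/25² = (0.1584,0.2112)
o2: d²=52 ≤ ρ²=57; F_rep = 33·(-4,6)/52² = (-0.0488,0.0732)
o3: d²=65 > ρ²=57 → inactive
o4: d²=245 > ρ²=57 → inactive
F = F_att + ΣF_rep = (13.1096,-6.7156)
p' = p + 1/5·F = (-4.3781,1.6569)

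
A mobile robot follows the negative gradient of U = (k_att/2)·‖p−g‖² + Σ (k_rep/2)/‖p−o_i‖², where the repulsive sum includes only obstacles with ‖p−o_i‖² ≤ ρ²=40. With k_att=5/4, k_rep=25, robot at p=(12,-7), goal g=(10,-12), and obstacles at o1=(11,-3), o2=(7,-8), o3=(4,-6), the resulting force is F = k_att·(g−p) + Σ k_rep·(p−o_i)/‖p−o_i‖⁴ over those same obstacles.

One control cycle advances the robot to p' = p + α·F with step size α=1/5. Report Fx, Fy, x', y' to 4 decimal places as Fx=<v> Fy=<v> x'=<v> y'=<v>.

Fx=-2.2286 Fy=-6.5590 x'=11.5543 y'=-8.3118

F_att = 5/4·(g−p) = 5/4·(-2,-5) = (-2.5000,-6.2500)
o1: d²=17 ≤ ρ²=40; F_rep = 25·(1,-4)/17² = (0.0865,-0.3460)
o2: d²=26 ≤ ρ²=40; F_rep = 25·(5,1)/26² = (0.1849,0.0370)
o3: d²=65 > ρ²=40 → inactive
F = F_att + ΣF_rep = (-2.2286,-6.5590)
p' = p + 1/5·F = (11.5543,-8.3118)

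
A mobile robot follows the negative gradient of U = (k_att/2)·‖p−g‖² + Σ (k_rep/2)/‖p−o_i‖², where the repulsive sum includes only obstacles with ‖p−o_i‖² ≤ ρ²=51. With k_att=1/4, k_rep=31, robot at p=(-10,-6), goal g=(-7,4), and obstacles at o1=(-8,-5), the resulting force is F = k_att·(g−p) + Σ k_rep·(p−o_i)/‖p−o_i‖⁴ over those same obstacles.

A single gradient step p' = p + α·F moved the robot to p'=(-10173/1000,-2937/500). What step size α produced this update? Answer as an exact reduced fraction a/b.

α = 1/10

F_att = 1/4·(g−p) = 1/4·(3,10) = (0.7500,2.5000)
o1: d²=5 ≤ ρ²=51; F_rep = 31·(-2,-1)/5² = (-2.4800,-1.2400)
F = F_att + ΣF_rep = (-1.7300,1.2600)
Δp = p'−p = (-0.1730,0.1260); α = Δx/Fx = (-173/1000) / (-173/100) = 1/10
check: Δy/Fy = (63/500) / (63/50) = 1/10 ✓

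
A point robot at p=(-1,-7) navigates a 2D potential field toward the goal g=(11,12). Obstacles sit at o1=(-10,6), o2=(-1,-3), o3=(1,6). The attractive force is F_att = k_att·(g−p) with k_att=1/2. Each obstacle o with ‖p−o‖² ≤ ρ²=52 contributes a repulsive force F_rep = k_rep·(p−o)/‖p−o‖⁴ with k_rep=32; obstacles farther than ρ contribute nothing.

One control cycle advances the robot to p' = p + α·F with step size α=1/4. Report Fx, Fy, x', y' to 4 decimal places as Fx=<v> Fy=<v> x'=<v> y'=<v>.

F_att = 1/2·(g−p) = 1/2·(12,19) = (6.0000,9.5000)
o1: d²=250 > ρ²=52 → inactive
o2: d²=16 ≤ ρ²=52; F_rep = 32·(0,-4)/16² = (0.0000,-0.5000)
o3: d²=173 > ρ²=52 → inactive
F = F_att + ΣF_rep = (6.0000,9.0000)
p' = p + 1/4·F = (0.5000,-4.7500)

Fx=6.0000 Fy=9.0000 x'=0.5000 y'=-4.7500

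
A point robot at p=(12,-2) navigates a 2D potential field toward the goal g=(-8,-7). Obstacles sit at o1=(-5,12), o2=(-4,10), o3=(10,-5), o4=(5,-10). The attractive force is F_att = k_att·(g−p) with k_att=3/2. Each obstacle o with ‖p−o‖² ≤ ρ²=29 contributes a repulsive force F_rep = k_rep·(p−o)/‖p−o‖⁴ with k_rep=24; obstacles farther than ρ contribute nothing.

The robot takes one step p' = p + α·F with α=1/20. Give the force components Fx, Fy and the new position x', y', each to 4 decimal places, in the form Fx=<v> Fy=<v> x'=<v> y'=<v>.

Fx=-29.7160 Fy=-7.0740 x'=10.5142 y'=-2.3537

F_att = 3/2·(g−p) = 3/2·(-20,-5) = (-30.0000,-7.5000)
o1: d²=485 > ρ²=29 → inactive
o2: d²=400 > ρ²=29 → inactive
o3: d²=13 ≤ ρ²=29; F_rep = 24·(2,3)/13² = (0.2840,0.4260)
o4: d²=113 > ρ²=29 → inactive
F = F_att + ΣF_rep = (-29.7160,-7.0740)
p' = p + 1/20·F = (10.5142,-2.3537)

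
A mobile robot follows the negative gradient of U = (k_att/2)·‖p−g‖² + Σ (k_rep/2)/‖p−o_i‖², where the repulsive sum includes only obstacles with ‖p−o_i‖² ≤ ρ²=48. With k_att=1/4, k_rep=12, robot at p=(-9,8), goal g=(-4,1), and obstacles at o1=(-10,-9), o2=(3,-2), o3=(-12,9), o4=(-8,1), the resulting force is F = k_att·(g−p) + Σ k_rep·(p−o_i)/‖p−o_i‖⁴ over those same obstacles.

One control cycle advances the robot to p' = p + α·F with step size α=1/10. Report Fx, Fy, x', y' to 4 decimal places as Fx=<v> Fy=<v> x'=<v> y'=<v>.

F_att = 1/4·(g−p) = 1/4·(5,-7) = (1.2500,-1.7500)
o1: d²=290 > ρ²=48 → inactive
o2: d²=244 > ρ²=48 → inactive
o3: d²=10 ≤ ρ²=48; F_rep = 12·(3,-1)/10² = (0.3600,-0.1200)
o4: d²=50 > ρ²=48 → inactive
F = F_att + ΣF_rep = (1.6100,-1.8700)
p' = p + 1/10·F = (-8.8390,7.8130)

Fx=1.6100 Fy=-1.8700 x'=-8.8390 y'=7.8130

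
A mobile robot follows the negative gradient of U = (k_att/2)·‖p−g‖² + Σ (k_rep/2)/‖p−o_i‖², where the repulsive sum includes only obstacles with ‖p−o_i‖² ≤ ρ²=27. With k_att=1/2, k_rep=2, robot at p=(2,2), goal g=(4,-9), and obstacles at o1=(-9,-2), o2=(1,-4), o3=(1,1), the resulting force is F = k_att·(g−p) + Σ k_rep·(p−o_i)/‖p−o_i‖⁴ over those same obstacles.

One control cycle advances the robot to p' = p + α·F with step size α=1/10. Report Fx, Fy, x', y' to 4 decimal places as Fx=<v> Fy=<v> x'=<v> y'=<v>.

F_att = 1/2·(g−p) = 1/2·(2,-11) = (1.0000,-5.5000)
o1: d²=137 > ρ²=27 → inactive
o2: d²=37 > ρ²=27 → inactive
o3: d²=2 ≤ ρ²=27; F_rep = 2·(1,1)/2² = (0.5000,0.5000)
F = F_att + ΣF_rep = (1.5000,-5.0000)
p' = p + 1/10·F = (2.1500,1.5000)

Fx=1.5000 Fy=-5.0000 x'=2.1500 y'=1.5000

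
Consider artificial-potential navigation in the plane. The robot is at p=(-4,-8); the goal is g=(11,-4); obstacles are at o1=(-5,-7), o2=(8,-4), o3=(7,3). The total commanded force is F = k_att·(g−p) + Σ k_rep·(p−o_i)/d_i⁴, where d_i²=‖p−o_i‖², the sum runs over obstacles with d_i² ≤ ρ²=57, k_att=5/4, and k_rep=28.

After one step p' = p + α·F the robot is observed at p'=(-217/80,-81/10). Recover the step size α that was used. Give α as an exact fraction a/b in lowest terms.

α = 1/20

F_att = 5/4·(g−p) = 5/4·(15,4) = (18.7500,5.0000)
o1: d²=2 ≤ ρ²=57; F_rep = 28·(1,-1)/2² = (7.0000,-7.0000)
o2: d²=160 > ρ²=57 → inactive
o3: d²=242 > ρ²=57 → inactive
F = F_att + ΣF_rep = (25.7500,-2.0000)
Δp = p'−p = (1.2875,-0.1000); α = Δx/Fx = (103/80) / (103/4) = 1/20
check: Δy/Fy = (-1/10) / (-2) = 1/20 ✓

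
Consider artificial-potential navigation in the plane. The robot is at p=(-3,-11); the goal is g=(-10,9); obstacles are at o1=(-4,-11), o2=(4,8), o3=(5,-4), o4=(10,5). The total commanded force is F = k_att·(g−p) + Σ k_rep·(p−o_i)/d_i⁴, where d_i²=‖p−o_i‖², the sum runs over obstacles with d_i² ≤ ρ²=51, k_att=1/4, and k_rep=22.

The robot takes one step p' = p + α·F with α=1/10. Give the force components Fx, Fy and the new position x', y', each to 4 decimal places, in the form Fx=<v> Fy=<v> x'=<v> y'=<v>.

F_att = 1/4·(g−p) = 1/4·(-7,20) = (-1.7500,5.0000)
o1: d²=1 ≤ ρ²=51; F_rep = 22·(1,0)/1² = (22.0000,0.0000)
o2: d²=410 > ρ²=51 → inactive
o3: d²=113 > ρ²=51 → inactive
o4: d²=425 > ρ²=51 → inactive
F = F_att + ΣF_rep = (20.2500,5.0000)
p' = p + 1/10·F = (-0.9750,-10.5000)

Fx=20.2500 Fy=5.0000 x'=-0.9750 y'=-10.5000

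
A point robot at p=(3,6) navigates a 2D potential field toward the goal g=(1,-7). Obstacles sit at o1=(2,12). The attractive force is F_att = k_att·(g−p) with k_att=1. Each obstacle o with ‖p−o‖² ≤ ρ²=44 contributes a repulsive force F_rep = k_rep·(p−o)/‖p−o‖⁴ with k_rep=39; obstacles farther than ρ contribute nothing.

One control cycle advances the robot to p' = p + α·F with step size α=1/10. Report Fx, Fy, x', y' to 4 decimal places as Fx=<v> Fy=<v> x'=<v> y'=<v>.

F_att = 1·(g−p) = 1·(-2,-13) = (-2.0000,-13.0000)
o1: d²=37 ≤ ρ²=44; F_rep = 39·(1,-6)/37² = (0.0285,-0.1709)
F = F_att + ΣF_rep = (-1.9715,-13.1709)
p' = p + 1/10·F = (2.8028,4.6829)

Fx=-1.9715 Fy=-13.1709 x'=2.8028 y'=4.6829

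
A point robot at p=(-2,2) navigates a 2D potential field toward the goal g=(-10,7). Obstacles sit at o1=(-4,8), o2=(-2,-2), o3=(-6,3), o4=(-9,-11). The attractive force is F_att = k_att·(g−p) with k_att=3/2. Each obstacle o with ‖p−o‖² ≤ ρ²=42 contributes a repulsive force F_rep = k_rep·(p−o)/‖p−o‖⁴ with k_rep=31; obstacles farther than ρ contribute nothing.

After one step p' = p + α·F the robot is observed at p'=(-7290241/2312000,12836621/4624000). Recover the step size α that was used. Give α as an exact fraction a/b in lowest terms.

α = 1/10

F_att = 3/2·(g−p) = 3/2·(-8,5) = (-12.0000,7.5000)
o1: d²=40 ≤ ρ²=42; F_rep = 31·(2,-6)/40² = (0.0387,-0.1163)
o2: d²=16 ≤ ρ²=42; F_rep = 31·(0,4)/16² = (0.0000,0.4844)
o3: d²=17 ≤ ρ²=42; F_rep = 31·(4,-1)/17² = (0.4291,-0.1073)
o4: d²=218 > ρ²=42 → inactive
F = F_att + ΣF_rep = (-11.5322,7.7609)
Δp = p'−p = (-1.1532,0.7761); α = Δx/Fx = (-2666241/2312000) / (-2666241/231200) = 1/10
check: Δy/Fy = (3588621/4624000) / (3588621/462400) = 1/10 ✓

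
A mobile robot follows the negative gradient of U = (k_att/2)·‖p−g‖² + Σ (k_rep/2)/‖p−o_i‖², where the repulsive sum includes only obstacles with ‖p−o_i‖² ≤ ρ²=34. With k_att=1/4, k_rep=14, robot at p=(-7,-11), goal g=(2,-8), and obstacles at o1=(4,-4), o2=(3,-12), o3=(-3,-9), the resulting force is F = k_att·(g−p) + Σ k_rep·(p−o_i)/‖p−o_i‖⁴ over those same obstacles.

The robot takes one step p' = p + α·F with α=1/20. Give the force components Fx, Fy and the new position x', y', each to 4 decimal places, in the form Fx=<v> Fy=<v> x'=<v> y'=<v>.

Fx=2.1100 Fy=0.6800 x'=-6.8945 y'=-10.9660

F_att = 1/4·(g−p) = 1/4·(9,3) = (2.2500,0.7500)
o1: d²=170 > ρ²=34 → inactive
o2: d²=101 > ρ²=34 → inactive
o3: d²=20 ≤ ρ²=34; F_rep = 14·(-4,-2)/20² = (-0.1400,-0.0700)
F = F_att + ΣF_rep = (2.1100,0.6800)
p' = p + 1/20·F = (-6.8945,-10.9660)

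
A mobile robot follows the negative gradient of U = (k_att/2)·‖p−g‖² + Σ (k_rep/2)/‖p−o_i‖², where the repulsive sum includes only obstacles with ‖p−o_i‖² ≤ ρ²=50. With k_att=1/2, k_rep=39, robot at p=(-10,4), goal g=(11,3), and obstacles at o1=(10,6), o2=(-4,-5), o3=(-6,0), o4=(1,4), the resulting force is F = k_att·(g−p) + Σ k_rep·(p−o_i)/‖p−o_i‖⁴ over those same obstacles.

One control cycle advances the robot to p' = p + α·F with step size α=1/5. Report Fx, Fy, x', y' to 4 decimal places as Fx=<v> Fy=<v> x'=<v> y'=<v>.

Fx=10.3477 Fy=-0.3477 x'=-7.9305 y'=3.9305

F_att = 1/2·(g−p) = 1/2·(21,-1) = (10.5000,-0.5000)
o1: d²=404 > ρ²=50 → inactive
o2: d²=117 > ρ²=50 → inactive
o3: d²=32 ≤ ρ²=50; F_rep = 39·(-4,4)/32² = (-0.1523,0.1523)
o4: d²=121 > ρ²=50 → inactive
F = F_att + ΣF_rep = (10.3477,-0.3477)
p' = p + 1/5·F = (-7.9305,3.9305)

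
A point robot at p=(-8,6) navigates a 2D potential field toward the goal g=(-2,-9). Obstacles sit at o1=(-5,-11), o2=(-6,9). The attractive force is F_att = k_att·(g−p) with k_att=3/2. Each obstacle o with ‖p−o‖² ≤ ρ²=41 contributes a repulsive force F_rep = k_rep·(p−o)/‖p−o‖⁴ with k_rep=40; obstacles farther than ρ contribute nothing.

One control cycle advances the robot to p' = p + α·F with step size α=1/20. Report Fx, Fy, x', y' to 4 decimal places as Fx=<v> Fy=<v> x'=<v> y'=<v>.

Fx=8.5266 Fy=-23.2101 x'=-7.5737 y'=4.8395

F_att = 3/2·(g−p) = 3/2·(6,-15) = (9.0000,-22.5000)
o1: d²=298 > ρ²=41 → inactive
o2: d²=13 ≤ ρ²=41; F_rep = 40·(-2,-3)/13² = (-0.4734,-0.7101)
F = F_att + ΣF_rep = (8.5266,-23.2101)
p' = p + 1/20·F = (-7.5737,4.8395)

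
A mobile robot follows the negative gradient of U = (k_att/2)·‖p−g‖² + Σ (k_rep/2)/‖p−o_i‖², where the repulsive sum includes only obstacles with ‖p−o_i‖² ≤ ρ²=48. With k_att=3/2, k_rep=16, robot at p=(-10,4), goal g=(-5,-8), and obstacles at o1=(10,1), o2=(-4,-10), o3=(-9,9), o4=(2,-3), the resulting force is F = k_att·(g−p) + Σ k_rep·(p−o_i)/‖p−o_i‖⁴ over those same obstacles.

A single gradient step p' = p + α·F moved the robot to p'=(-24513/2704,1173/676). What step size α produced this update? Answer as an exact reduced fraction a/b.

F_att = 3/2·(g−p) = 3/2·(5,-12) = (7.5000,-18.0000)
o1: d²=409 > ρ²=48 → inactive
o2: d²=232 > ρ²=48 → inactive
o3: d²=26 ≤ ρ²=48; F_rep = 16·(-1,-5)/26² = (-0.0237,-0.1183)
o4: d²=193 > ρ²=48 → inactive
F = F_att + ΣF_rep = (7.4763,-18.1183)
Δp = p'−p = (0.9345,-2.2648); α = Δx/Fx = (2527/2704) / (2527/338) = 1/8
check: Δy/Fy = (-1531/676) / (-3062/169) = 1/8 ✓

α = 1/8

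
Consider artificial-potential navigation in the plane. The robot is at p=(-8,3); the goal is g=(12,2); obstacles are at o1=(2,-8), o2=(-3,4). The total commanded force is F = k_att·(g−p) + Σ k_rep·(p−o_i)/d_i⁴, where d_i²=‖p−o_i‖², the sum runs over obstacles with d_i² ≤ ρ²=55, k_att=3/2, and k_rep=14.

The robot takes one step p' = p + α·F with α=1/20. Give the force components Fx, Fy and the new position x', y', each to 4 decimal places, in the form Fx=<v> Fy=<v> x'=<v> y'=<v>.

Fx=29.8964 Fy=-1.5207 x'=-6.5052 y'=2.9240

F_att = 3/2·(g−p) = 3/2·(20,-1) = (30.0000,-1.5000)
o1: d²=221 > ρ²=55 → inactive
o2: d²=26 ≤ ρ²=55; F_rep = 14·(-5,-1)/26² = (-0.1036,-0.0207)
F = F_att + ΣF_rep = (29.8964,-1.5207)
p' = p + 1/20·F = (-6.5052,2.9240)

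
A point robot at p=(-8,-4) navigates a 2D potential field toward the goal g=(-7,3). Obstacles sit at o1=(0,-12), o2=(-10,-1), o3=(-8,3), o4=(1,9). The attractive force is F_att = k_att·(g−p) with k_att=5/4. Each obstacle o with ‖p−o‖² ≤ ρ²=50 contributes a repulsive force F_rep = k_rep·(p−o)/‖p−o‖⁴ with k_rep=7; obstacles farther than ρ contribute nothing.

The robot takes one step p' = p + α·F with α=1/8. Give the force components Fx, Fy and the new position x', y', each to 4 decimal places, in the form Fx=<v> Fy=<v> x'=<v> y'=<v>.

Fx=1.3328 Fy=8.6053 x'=-7.8334 y'=-2.9243

F_att = 5/4·(g−p) = 5/4·(1,7) = (1.2500,8.7500)
o1: d²=128 > ρ²=50 → inactive
o2: d²=13 ≤ ρ²=50; F_rep = 7·(2,-3)/13² = (0.0828,-0.1243)
o3: d²=49 ≤ ρ²=50; F_rep = 7·(0,-7)/49² = (0.0000,-0.0204)
o4: d²=250 > ρ²=50 → inactive
F = F_att + ΣF_rep = (1.3328,8.6053)
p' = p + 1/8·F = (-7.8334,-2.9243)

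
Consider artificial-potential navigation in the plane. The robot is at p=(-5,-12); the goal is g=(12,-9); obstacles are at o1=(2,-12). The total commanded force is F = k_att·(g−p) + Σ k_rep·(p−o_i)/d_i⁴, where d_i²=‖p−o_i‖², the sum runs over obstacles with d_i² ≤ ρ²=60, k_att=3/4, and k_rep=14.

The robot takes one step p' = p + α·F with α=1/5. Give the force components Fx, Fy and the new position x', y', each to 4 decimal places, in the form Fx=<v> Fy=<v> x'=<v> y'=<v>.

F_att = 3/4·(g−p) = 3/4·(17,3) = (12.7500,2.2500)
o1: d²=49 ≤ ρ²=60; F_rep = 14·(-7,0)/49² = (-0.0408,0.0000)
F = F_att + ΣF_rep = (12.7092,2.2500)
p' = p + 1/5·F = (-2.4582,-11.5500)

Fx=12.7092 Fy=2.2500 x'=-2.4582 y'=-11.5500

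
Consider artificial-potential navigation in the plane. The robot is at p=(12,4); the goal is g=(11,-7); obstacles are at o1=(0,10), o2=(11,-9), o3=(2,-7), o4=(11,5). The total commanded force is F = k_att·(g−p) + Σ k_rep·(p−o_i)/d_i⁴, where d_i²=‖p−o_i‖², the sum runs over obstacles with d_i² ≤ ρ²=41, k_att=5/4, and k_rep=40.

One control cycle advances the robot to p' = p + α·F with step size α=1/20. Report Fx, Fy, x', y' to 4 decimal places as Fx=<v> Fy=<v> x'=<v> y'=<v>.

F_att = 5/4·(g−p) = 5/4·(-1,-11) = (-1.2500,-13.7500)
o1: d²=180 > ρ²=41 → inactive
o2: d²=170 > ρ²=41 → inactive
o3: d²=221 > ρ²=41 → inactive
o4: d²=2 ≤ ρ²=41; F_rep = 40·(1,-1)/2² = (10.0000,-10.0000)
F = F_att + ΣF_rep = (8.7500,-23.7500)
p' = p + 1/20·F = (12.4375,2.8125)

Fx=8.7500 Fy=-23.7500 x'=12.4375 y'=2.8125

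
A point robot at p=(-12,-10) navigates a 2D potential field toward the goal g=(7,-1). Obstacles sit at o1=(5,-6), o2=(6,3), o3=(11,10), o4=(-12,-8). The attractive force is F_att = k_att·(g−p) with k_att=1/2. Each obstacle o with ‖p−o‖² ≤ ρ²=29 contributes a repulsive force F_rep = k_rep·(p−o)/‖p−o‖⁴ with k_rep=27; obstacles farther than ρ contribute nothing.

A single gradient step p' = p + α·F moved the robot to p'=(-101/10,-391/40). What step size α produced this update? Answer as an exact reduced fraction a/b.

α = 1/5

F_att = 1/2·(g−p) = 1/2·(19,9) = (9.5000,4.5000)
o1: d²=305 > ρ²=29 → inactive
o2: d²=493 > ρ²=29 → inactive
o3: d²=929 > ρ²=29 → inactive
o4: d²=4 ≤ ρ²=29; F_rep = 27·(0,-2)/4² = (0.0000,-3.3750)
F = F_att + ΣF_rep = (9.5000,1.1250)
Δp = p'−p = (1.9000,0.2250); α = Δx/Fx = (19/10) / (19/2) = 1/5
check: Δy/Fy = (9/40) / (9/8) = 1/5 ✓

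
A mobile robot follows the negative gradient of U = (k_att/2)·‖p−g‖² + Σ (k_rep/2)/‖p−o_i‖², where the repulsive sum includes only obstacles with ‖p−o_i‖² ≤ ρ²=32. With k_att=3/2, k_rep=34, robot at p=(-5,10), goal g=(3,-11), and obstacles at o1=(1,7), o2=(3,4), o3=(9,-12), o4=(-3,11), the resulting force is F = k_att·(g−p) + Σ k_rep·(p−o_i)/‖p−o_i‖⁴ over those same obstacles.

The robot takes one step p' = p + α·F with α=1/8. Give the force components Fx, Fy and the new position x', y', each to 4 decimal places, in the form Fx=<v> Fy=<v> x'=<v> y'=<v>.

Fx=9.2800 Fy=-32.8600 x'=-3.8400 y'=5.8925

F_att = 3/2·(g−p) = 3/2·(8,-21) = (12.0000,-31.5000)
o1: d²=45 > ρ²=32 → inactive
o2: d²=100 > ρ²=32 → inactive
o3: d²=680 > ρ²=32 → inactive
o4: d²=5 ≤ ρ²=32; F_rep = 34·(-2,-1)/5² = (-2.7200,-1.3600)
F = F_att + ΣF_rep = (9.2800,-32.8600)
p' = p + 1/8·F = (-3.8400,5.8925)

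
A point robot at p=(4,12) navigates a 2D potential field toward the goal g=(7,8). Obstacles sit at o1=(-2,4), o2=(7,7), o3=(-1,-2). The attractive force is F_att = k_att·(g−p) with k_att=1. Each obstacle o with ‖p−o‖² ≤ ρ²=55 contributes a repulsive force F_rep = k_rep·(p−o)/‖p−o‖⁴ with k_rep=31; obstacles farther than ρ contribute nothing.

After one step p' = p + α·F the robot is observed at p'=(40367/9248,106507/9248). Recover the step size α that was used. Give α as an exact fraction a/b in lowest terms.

α = 1/8

F_att = 1·(g−p) = 1·(3,-4) = (3.0000,-4.0000)
o1: d²=100 > ρ²=55 → inactive
o2: d²=34 ≤ ρ²=55; F_rep = 31·(-3,5)/34² = (-0.0804,0.1341)
o3: d²=221 > ρ²=55 → inactive
F = F_att + ΣF_rep = (2.9196,-3.8659)
Δp = p'−p = (0.3649,-0.4832); α = Δx/Fx = (3375/9248) / (3375/1156) = 1/8
check: Δy/Fy = (-4469/9248) / (-4469/1156) = 1/8 ✓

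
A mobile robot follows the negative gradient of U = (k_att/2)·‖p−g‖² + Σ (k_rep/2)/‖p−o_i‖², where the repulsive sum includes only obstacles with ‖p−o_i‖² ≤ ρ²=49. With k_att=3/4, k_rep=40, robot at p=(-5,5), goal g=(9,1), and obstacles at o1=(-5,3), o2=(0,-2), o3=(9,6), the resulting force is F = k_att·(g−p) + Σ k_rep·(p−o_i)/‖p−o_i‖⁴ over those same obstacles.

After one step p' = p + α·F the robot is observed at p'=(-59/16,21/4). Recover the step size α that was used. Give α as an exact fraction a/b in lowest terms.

α = 1/8

F_att = 3/4·(g−p) = 3/4·(14,-4) = (10.5000,-3.0000)
o1: d²=4 ≤ ρ²=49; F_rep = 40·(0,2)/4² = (0.0000,5.0000)
o2: d²=74 > ρ²=49 → inactive
o3: d²=197 > ρ²=49 → inactive
F = F_att + ΣF_rep = (10.5000,2.0000)
Δp = p'−p = (1.3125,0.2500); α = Δx/Fx = (21/16) / (21/2) = 1/8
check: Δy/Fy = (1/4) / (2) = 1/8 ✓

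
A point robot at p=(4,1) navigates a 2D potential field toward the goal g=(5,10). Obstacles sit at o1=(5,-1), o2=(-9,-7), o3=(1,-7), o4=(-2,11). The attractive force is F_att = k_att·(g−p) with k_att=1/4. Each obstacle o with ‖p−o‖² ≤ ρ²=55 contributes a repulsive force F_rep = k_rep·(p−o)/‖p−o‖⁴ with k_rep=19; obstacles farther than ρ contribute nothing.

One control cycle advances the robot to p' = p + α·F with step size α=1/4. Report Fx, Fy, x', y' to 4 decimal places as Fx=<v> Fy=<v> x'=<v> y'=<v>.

Fx=-0.5100 Fy=3.7700 x'=3.8725 y'=1.9425

F_att = 1/4·(g−p) = 1/4·(1,9) = (0.2500,2.2500)
o1: d²=5 ≤ ρ²=55; F_rep = 19·(-1,2)/5² = (-0.7600,1.5200)
o2: d²=233 > ρ²=55 → inactive
o3: d²=73 > ρ²=55 → inactive
o4: d²=136 > ρ²=55 → inactive
F = F_att + ΣF_rep = (-0.5100,3.7700)
p' = p + 1/4·F = (3.8725,1.9425)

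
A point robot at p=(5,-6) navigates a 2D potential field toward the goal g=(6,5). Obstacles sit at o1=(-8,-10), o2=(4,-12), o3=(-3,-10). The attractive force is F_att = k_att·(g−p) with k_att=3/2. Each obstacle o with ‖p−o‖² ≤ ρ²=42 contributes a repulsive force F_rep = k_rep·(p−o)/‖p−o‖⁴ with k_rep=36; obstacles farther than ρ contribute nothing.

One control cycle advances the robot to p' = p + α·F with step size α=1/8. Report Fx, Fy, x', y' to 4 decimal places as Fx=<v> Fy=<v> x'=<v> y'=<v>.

F_att = 3/2·(g−p) = 3/2·(1,11) = (1.5000,16.5000)
o1: d²=185 > ρ²=42 → inactive
o2: d²=37 ≤ ρ²=42; F_rep = 36·(1,6)/37² = (0.0263,0.1578)
o3: d²=80 > ρ²=42 → inactive
F = F_att + ΣF_rep = (1.5263,16.6578)
p' = p + 1/8·F = (5.1908,-3.9178)

Fx=1.5263 Fy=16.6578 x'=5.1908 y'=-3.9178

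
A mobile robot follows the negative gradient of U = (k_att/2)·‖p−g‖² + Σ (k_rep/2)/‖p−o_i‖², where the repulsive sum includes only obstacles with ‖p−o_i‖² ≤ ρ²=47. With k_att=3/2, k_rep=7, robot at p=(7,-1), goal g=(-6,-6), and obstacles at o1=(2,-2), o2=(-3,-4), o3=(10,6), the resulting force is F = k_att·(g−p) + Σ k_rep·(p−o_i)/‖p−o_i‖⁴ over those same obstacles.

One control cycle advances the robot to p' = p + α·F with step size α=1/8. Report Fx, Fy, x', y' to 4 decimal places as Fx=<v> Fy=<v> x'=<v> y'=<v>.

Fx=-19.4482 Fy=-7.4896 x'=4.5690 y'=-1.9362

F_att = 3/2·(g−p) = 3/2·(-13,-5) = (-19.5000,-7.5000)
o1: d²=26 ≤ ρ²=47; F_rep = 7·(5,1)/26² = (0.0518,0.0104)
o2: d²=109 > ρ²=47 → inactive
o3: d²=58 > ρ²=47 → inactive
F = F_att + ΣF_rep = (-19.4482,-7.4896)
p' = p + 1/8·F = (4.5690,-1.9362)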